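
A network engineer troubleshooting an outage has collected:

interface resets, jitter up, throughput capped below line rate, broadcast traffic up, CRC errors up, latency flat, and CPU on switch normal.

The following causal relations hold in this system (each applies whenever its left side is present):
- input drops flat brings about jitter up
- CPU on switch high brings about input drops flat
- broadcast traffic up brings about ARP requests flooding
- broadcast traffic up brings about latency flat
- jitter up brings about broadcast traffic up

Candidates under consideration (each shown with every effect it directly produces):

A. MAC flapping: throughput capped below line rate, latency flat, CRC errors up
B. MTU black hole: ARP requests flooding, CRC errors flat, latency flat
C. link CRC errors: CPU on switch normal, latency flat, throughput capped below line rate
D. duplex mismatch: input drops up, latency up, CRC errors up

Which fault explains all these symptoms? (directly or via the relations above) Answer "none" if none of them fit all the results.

For each candidate, compare predicted effects to what was observed:
(A) MAC flapping — interface resets -; jitter up -; throughput capped below line rate +; broadcast traffic up -; CRC errors up +; latency flat +; CPU on switch normal -
(B) MTU black hole — fails on interface resets, jitter up, throughput capped below line rate, broadcast traffic up, CRC errors up, CPU on switch normal (predicts CRC errors flat, not CRC errors up)
(C) link CRC errors — interface resets -; jitter up -; throughput capped below line rate +; broadcast traffic up -; CRC errors up -; latency flat +; CPU on switch normal +
(D) duplex mismatch — interface resets -; jitter up -; throughput capped below line rate -; broadcast traffic up -; CRC errors up +; latency flat -; CPU on switch normal -
Every candidate fails on at least one observation.

none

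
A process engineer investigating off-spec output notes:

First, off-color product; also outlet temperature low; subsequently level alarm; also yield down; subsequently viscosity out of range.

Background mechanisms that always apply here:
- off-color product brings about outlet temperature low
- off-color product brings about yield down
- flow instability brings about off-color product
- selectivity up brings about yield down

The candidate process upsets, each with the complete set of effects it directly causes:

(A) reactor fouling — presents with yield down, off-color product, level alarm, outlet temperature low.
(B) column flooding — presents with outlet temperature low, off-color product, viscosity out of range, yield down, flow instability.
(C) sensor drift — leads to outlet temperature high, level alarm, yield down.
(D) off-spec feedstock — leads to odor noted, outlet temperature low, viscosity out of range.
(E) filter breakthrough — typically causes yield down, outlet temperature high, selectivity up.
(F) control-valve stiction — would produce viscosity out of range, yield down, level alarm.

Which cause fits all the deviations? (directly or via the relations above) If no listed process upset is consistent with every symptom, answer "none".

none

Testing each hypothesis:
(A) reactor fouling — does not account for viscosity out of range
(B) column flooding — off-color product yes; outlet temperature low yes; level alarm NO; yield down yes; viscosity out of range yes
(C) sensor drift — off-color product NO; outlet temperature low NO; level alarm yes; yield down yes; viscosity out of range NO
(D) off-spec feedstock — does not account for off-color product, level alarm, yield down
(E) filter breakthrough — off-color product NO; outlet temperature low NO; level alarm NO; yield down yes; viscosity out of range NO
(F) control-valve stiction — off-color product NO; outlet temperature low NO; level alarm yes; yield down yes; viscosity out of range yes
None of the listed candidates fits everything.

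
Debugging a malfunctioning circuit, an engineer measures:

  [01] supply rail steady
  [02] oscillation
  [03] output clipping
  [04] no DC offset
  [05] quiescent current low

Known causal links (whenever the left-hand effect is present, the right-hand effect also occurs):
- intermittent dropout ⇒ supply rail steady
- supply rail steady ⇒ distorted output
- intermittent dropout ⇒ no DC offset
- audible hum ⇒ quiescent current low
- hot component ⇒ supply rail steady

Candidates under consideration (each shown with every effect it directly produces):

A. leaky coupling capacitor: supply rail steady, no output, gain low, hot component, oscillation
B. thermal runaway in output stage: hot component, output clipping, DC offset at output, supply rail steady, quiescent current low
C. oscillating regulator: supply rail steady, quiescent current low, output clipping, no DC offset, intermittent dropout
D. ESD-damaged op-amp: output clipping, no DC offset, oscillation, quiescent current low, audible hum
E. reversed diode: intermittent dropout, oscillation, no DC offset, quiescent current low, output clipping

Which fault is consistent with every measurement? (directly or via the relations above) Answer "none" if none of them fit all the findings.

E

Testing each hypothesis:
(A) leaky coupling capacitor — does not account for output clipping, no DC offset, quiescent current low
(B) thermal runaway in output stage — supply rail steady yes; oscillation NO; output clipping yes; no DC offset NO; quiescent current low yes
(C) oscillating regulator — does not account for oscillation
(D) ESD-damaged op-amp — does not account for supply rail steady
(E) reversed diode — accounts for every observation (supply rail steady through intermittent dropout → supply rail steady)
Only (E) is consistent with every observation.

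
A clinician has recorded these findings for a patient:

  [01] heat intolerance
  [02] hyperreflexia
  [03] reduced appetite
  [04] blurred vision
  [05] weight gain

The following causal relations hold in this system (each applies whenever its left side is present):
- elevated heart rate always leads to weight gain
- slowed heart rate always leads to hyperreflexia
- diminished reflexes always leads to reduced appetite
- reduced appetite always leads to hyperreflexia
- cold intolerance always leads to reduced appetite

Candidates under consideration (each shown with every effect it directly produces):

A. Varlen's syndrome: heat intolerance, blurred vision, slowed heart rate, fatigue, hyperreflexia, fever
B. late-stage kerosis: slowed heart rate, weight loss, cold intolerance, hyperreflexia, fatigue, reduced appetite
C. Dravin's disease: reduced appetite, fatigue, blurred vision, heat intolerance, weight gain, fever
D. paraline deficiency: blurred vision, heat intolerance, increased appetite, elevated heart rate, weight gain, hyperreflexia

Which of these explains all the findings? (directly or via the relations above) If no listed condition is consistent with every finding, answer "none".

C

Per-candidate check:
(A) Varlen's syndrome — does not account for reduced appetite, weight gain
(B) late-stage kerosis — fails on heat intolerance, blurred vision, weight gain (predicts cold intolerance, not heat intolerance; predicts weight loss, not weight gain)
(C) Dravin's disease — accounts for every observation (hyperreflexia through reduced appetite → hyperreflexia)
(D) paraline deficiency — fails on reduced appetite (predicts increased appetite, not reduced appetite)
Only (C) is consistent with every observation.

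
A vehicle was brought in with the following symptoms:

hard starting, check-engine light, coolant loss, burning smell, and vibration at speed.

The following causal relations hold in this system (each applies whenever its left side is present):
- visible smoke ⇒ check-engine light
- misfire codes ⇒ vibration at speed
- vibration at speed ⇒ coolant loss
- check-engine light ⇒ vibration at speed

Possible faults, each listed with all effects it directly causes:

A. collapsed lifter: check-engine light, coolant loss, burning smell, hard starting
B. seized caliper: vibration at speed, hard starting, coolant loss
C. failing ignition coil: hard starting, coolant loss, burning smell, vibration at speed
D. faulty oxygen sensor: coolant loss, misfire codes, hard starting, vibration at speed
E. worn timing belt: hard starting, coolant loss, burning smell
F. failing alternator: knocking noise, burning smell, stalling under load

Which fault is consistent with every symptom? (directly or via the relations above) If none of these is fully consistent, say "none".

A

Checking each candidate against the observations:
(A) collapsed lifter — hard starting yes; check-engine light yes; coolant loss yes; burning smell yes; vibration at speed yes (by check-engine light → vibration at speed)
(B) seized caliper — does not account for check-engine light, burning smell
(C) failing ignition coil — hard starting yes; check-engine light NO; coolant loss yes; burning smell yes; vibration at speed yes
(D) faulty oxygen sensor — hard starting yes; check-engine light NO; coolant loss yes; burning smell NO; vibration at speed yes
(E) worn timing belt — hard starting yes; check-engine light NO; coolant loss yes; burning smell yes; vibration at speed NO
(F) failing alternator — does not account for hard starting, check-engine light, coolant loss, vibration at speed
(A) alone accounts for all the evidence.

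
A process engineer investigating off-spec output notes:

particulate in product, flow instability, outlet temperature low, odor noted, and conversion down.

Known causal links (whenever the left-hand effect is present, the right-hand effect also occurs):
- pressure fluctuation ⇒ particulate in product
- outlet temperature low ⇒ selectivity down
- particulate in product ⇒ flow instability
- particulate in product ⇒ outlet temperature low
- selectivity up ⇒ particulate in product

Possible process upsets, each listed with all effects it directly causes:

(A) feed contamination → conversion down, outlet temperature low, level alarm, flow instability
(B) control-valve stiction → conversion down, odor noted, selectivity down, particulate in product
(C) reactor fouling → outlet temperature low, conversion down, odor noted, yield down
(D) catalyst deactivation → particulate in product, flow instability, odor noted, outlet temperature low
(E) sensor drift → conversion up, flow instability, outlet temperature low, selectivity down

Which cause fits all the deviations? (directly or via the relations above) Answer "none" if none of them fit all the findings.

B

Checking each candidate against the observations:
(A) feed contamination — particulate in product NO; flow instability yes; outlet temperature low yes; odor noted NO; conversion down yes
(B) control-valve stiction — particulate in product yes; flow instability yes (through particulate in product → flow instability); outlet temperature low yes (through particulate in product → outlet temperature low); odor noted yes; conversion down yes
(C) reactor fouling — does not account for particulate in product, flow instability
(D) catalyst deactivation — does not account for conversion down
(E) sensor drift — fails on particulate in product, odor noted, conversion down (predicts conversion up, not conversion down)
(B) is the only candidate with no mismatches.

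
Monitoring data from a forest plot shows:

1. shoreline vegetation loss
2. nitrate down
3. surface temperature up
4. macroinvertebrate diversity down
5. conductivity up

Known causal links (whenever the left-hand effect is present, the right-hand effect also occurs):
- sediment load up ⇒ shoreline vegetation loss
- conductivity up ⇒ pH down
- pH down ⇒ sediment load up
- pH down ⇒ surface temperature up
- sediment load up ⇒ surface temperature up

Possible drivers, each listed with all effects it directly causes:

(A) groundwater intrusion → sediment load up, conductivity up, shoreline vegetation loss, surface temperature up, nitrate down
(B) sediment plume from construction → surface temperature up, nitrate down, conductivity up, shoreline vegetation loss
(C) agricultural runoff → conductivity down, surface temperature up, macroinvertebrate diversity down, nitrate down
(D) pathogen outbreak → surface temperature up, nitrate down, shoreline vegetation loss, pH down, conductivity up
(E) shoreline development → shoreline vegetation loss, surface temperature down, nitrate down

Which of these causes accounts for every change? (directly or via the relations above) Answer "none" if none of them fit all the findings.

Checking each candidate against the observations:
(A) groundwater intrusion — does not account for macroinvertebrate diversity down
(B) sediment plume from construction — does not account for macroinvertebrate diversity down
(C) agricultural runoff — shoreline vegetation loss -; nitrate down +; surface temperature up +; macroinvertebrate diversity down +; conductivity up -
(D) pathogen outbreak — shoreline vegetation loss +; nitrate down +; surface temperature up +; macroinvertebrate diversity down -; conductivity up +
(E) shoreline development — fails on surface temperature up, macroinvertebrate diversity down, conductivity up (predicts surface temperature down, not surface temperature up)
None of the listed candidates fits everything.

none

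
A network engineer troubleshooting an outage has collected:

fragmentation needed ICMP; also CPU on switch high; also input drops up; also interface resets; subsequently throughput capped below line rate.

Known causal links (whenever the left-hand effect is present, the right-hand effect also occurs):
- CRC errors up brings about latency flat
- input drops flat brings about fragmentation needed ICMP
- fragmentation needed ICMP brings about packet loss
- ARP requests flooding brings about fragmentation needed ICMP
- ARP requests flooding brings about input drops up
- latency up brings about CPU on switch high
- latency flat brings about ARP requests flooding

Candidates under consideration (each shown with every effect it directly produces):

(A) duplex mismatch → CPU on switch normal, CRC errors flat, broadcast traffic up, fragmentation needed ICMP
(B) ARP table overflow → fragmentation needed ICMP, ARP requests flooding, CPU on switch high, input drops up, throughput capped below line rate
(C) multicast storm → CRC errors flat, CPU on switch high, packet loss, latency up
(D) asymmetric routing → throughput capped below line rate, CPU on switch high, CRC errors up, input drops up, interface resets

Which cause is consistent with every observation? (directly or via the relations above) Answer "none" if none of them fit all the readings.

Per-candidate check:
(A) duplex mismatch — fragmentation needed ICMP +; CPU on switch high -; input drops up -; interface resets -; throughput capped below line rate -
(B) ARP table overflow — does not account for interface resets
(C) multicast storm — does not account for fragmentation needed ICMP, input drops up, interface resets, throughput capped below line rate
(D) asymmetric routing — accounts for every observation (fragmentation needed ICMP by CRC errors up → latency flat → ARP requests flooding → fragmentation needed ICMP)
Only (D) is consistent with every observation.

D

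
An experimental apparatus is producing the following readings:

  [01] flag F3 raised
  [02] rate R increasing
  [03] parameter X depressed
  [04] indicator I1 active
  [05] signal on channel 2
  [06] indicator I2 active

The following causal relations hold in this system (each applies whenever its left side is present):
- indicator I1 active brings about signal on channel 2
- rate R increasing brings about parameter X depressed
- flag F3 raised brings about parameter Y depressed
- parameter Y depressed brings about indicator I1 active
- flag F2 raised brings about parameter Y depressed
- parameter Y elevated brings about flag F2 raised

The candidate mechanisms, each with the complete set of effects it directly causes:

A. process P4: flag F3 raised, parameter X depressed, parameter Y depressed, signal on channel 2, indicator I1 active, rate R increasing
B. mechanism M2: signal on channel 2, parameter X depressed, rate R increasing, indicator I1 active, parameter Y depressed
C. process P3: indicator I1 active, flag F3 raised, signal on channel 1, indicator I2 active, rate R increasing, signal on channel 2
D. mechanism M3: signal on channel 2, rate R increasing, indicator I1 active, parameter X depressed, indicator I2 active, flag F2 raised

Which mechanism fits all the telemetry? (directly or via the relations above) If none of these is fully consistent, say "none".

Testing each hypothesis:
(A) process P4 — flag F3 raised yes; rate R increasing yes; parameter X depressed yes; indicator I1 active yes; signal on channel 2 yes; indicator I2 active NO
(B) mechanism M2 — does not account for flag F3 raised, indicator I2 active
(C) process P3 — accounts for every observation (parameter X depressed by rate R increasing → parameter X depressed)
(D) mechanism M3 — flag F3 raised NO; rate R increasing yes; parameter X depressed yes; indicator I1 active yes; signal on channel 2 yes; indicator I2 active yes
(C) alone accounts for all the evidence.

C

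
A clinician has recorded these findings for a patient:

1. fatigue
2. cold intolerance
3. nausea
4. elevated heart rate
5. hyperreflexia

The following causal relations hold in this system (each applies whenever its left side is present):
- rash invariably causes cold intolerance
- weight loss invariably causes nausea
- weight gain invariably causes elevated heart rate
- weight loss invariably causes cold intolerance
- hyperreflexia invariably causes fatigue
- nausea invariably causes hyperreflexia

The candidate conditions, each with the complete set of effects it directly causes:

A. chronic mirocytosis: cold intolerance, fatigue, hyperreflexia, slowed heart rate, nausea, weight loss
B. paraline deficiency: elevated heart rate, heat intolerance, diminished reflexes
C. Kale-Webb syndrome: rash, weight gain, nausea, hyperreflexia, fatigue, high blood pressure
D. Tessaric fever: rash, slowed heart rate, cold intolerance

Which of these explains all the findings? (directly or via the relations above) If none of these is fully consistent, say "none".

C

For each candidate, compare predicted effects to what was observed:
(A) chronic mirocytosis — fatigue match; cold intolerance match; nausea match; elevated heart rate miss; hyperreflexia match
(B) paraline deficiency — fails on fatigue, cold intolerance, nausea, hyperreflexia (predicts heat intolerance, not cold intolerance; predicts diminished reflexes, not hyperreflexia)
(C) Kale-Webb syndrome — accounts for every observation (cold intolerance by rash → cold intolerance)
(D) Tessaric fever — fatigue miss; cold intolerance match; nausea miss; elevated heart rate miss; hyperreflexia miss
Only (C) is consistent with every observation.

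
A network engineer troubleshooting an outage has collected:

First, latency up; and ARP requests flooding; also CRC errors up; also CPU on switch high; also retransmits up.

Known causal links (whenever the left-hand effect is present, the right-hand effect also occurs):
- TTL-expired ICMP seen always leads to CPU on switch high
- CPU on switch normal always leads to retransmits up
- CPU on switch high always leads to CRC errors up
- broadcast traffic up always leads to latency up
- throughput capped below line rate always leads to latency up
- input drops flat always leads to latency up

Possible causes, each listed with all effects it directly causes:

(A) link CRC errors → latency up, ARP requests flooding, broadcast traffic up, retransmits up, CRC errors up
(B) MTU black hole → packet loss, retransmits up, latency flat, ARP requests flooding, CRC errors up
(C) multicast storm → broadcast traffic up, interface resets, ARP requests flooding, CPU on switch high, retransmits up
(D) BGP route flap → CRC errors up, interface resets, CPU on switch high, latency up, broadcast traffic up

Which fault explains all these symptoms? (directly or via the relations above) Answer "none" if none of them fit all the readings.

Checking each candidate against the observations:
(A) link CRC errors — latency up match; ARP requests flooding match; CRC errors up match; CPU on switch high miss; retransmits up match
(B) MTU black hole — latency up miss; ARP requests flooding match; CRC errors up match; CPU on switch high miss; retransmits up match
(C) multicast storm — latency up match (by broadcast traffic up → latency up); ARP requests flooding match; CRC errors up match (by CPU on switch high → CRC errors up); CPU on switch high match; retransmits up match
(D) BGP route flap — does not account for ARP requests flooding, retransmits up
Only (C) is consistent with every observation.

C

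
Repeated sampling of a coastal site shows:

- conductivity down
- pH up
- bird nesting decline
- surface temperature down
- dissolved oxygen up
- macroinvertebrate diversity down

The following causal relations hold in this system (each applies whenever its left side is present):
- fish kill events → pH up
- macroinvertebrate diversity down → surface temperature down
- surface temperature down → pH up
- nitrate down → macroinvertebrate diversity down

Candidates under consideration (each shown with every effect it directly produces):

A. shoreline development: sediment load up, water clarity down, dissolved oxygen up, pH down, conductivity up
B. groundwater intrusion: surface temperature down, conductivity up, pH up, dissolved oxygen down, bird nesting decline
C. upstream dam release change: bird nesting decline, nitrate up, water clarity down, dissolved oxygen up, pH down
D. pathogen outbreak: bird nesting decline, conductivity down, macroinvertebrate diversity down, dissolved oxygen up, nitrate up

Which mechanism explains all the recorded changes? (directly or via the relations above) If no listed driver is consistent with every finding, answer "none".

D

Per-candidate check:
(A) shoreline development — conductivity down miss; pH up miss; bird nesting decline miss; surface temperature down miss; dissolved oxygen up match; macroinvertebrate diversity down miss
(B) groundwater intrusion — conductivity down miss; pH up match; bird nesting decline match; surface temperature down match; dissolved oxygen up miss; macroinvertebrate diversity down miss
(C) upstream dam release change — conductivity down miss; pH up miss; bird nesting decline match; surface temperature down miss; dissolved oxygen up match; macroinvertebrate diversity down miss
(D) pathogen outbreak — accounts for every observation (pH up via macroinvertebrate diversity down → surface temperature down → pH up)
(D) is the only candidate with no mismatches.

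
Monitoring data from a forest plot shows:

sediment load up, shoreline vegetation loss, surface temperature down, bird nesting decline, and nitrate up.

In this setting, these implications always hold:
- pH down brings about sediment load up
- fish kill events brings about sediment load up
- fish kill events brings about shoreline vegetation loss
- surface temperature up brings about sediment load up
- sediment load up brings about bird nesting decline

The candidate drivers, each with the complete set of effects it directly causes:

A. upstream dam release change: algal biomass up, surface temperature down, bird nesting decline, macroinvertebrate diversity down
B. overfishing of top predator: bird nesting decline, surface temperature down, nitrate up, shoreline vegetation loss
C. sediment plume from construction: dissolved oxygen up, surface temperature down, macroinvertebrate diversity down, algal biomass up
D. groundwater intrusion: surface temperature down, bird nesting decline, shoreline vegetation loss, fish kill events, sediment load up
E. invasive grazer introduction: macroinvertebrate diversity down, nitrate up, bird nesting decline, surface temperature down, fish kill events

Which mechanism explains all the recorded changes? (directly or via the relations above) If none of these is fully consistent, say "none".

Checking each candidate against the observations:
(A) upstream dam release change — sediment load up -; shoreline vegetation loss -; surface temperature down +; bird nesting decline +; nitrate up -
(B) overfishing of top predator — does not account for sediment load up
(C) sediment plume from construction — does not account for sediment load up, shoreline vegetation loss, bird nesting decline, nitrate up
(D) groundwater intrusion — does not account for nitrate up
(E) invasive grazer introduction — accounts for every observation (sediment load up through fish kill events → sediment load up)
(E) alone accounts for all the evidence.

E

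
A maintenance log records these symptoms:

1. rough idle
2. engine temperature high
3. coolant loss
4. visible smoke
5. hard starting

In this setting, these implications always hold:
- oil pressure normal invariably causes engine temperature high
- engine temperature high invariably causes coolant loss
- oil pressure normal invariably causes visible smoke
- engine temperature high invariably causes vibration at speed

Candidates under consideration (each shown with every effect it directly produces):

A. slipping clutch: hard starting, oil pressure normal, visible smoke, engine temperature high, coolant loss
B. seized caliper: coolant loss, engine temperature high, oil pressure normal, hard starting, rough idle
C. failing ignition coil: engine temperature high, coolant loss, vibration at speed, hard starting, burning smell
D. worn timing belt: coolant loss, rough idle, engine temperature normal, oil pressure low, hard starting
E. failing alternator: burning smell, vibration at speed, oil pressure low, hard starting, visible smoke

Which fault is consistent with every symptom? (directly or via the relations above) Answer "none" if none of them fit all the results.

B

Testing each hypothesis:
(A) slipping clutch — rough idle NO; engine temperature high yes; coolant loss yes; visible smoke yes; hard starting yes
(B) seized caliper — rough idle yes; engine temperature high yes; coolant loss yes; visible smoke yes (through oil pressure normal → visible smoke); hard starting yes
(C) failing ignition coil — rough idle NO; engine temperature high yes; coolant loss yes; visible smoke NO; hard starting yes
(D) worn timing belt — fails on engine temperature high, visible smoke (predicts engine temperature normal, not engine temperature high)
(E) failing alternator — rough idle NO; engine temperature high NO; coolant loss NO; visible smoke yes; hard starting yes
Only (B) is consistent with every observation.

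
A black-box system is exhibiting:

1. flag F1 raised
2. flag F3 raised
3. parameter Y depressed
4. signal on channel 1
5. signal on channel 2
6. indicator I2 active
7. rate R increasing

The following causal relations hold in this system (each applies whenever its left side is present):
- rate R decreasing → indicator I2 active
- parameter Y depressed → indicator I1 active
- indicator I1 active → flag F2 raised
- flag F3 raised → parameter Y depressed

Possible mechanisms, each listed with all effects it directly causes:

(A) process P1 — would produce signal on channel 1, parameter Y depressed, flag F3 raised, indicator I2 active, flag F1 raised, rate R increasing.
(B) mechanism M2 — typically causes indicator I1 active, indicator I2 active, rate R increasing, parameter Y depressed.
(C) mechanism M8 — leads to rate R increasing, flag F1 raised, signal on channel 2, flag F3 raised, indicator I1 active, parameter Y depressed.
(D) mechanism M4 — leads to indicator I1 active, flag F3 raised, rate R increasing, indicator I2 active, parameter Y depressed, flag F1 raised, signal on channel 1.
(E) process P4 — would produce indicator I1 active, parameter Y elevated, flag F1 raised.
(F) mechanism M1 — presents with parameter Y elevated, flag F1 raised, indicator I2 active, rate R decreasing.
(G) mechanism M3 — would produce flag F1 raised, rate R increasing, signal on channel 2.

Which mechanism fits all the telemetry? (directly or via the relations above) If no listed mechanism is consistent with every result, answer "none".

none

Testing each hypothesis:
(A) process P1 — flag F1 raised +; flag F3 raised +; parameter Y depressed +; signal on channel 1 +; signal on channel 2 -; indicator I2 active +; rate R increasing +
(B) mechanism M2 — flag F1 raised -; flag F3 raised -; parameter Y depressed +; signal on channel 1 -; signal on channel 2 -; indicator I2 active +; rate R increasing +
(C) mechanism M8 — flag F1 raised +; flag F3 raised +; parameter Y depressed +; signal on channel 1 -; signal on channel 2 +; indicator I2 active -; rate R increasing +
(D) mechanism M4 — flag F1 raised +; flag F3 raised +; parameter Y depressed +; signal on channel 1 +; signal on channel 2 -; indicator I2 active +; rate R increasing +
(E) process P4 — fails on flag F3 raised, parameter Y depressed, signal on channel 1, signal on channel 2, indicator I2 active, rate R increasing (predicts parameter Y elevated, not parameter Y depressed)
(F) mechanism M1 — flag F1 raised +; flag F3 raised -; parameter Y depressed -; signal on channel 1 -; signal on channel 2 -; indicator I2 active +; rate R increasing -
(G) mechanism M3 — flag F1 raised +; flag F3 raised -; parameter Y depressed -; signal on channel 1 -; signal on channel 2 +; indicator I2 active -; rate R increasing +
None of the listed candidates fits everything.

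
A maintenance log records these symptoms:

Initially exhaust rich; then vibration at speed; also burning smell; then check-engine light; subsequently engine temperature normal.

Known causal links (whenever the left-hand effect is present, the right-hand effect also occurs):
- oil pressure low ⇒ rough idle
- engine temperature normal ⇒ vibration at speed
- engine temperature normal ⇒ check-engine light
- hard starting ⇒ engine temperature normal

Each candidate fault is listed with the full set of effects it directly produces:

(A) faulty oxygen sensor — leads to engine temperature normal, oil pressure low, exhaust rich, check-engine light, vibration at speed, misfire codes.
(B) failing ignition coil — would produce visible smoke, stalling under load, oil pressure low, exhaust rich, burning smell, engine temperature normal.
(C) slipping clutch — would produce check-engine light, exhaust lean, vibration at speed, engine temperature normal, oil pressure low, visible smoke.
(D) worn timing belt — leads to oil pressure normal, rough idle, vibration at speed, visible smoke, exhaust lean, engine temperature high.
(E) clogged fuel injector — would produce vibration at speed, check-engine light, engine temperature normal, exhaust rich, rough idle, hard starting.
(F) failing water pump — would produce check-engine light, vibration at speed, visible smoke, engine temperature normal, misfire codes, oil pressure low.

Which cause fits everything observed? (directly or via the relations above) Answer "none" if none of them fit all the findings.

B

Checking each candidate against the observations:
(A) faulty oxygen sensor — exhaust rich +; vibration at speed +; burning smell -; check-engine light +; engine temperature normal +
(B) failing ignition coil — exhaust rich +; vibration at speed + (by engine temperature normal → vibration at speed); burning smell +; check-engine light + (by engine temperature normal → check-engine light); engine temperature normal +
(C) slipping clutch — exhaust rich -; vibration at speed +; burning smell -; check-engine light +; engine temperature normal +
(D) worn timing belt — exhaust rich -; vibration at speed +; burning smell -; check-engine light -; engine temperature normal -
(E) clogged fuel injector — exhaust rich +; vibration at speed +; burning smell -; check-engine light +; engine temperature normal +
(F) failing water pump — exhaust rich -; vibration at speed +; burning smell -; check-engine light +; engine temperature normal +
(B) is the only candidate with no mismatches.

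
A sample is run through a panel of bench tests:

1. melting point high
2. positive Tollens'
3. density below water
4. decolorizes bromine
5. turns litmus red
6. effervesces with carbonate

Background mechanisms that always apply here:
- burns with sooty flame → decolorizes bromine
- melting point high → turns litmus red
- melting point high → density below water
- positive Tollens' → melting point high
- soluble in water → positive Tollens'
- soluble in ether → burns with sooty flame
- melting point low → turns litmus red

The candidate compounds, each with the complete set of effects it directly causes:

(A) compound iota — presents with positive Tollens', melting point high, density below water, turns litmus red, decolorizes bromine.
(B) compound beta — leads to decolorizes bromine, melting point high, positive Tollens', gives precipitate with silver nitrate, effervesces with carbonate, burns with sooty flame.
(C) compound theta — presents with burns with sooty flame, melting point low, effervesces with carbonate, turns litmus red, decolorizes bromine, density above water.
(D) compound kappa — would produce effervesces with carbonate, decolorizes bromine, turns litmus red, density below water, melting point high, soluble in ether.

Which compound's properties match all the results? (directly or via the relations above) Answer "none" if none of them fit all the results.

Testing each hypothesis:
(A) compound iota — does not account for effervesces with carbonate
(B) compound beta — melting point high +; positive Tollens' +; density below water + (through melting point high → density below water); decolorizes bromine +; turns litmus red + (through melting point high → turns litmus red); effervesces with carbonate +
(C) compound theta — melting point high -; positive Tollens' -; density below water -; decolorizes bromine +; turns litmus red +; effervesces with carbonate +
(D) compound kappa — does not account for positive Tollens'
(B) alone accounts for all the evidence.

B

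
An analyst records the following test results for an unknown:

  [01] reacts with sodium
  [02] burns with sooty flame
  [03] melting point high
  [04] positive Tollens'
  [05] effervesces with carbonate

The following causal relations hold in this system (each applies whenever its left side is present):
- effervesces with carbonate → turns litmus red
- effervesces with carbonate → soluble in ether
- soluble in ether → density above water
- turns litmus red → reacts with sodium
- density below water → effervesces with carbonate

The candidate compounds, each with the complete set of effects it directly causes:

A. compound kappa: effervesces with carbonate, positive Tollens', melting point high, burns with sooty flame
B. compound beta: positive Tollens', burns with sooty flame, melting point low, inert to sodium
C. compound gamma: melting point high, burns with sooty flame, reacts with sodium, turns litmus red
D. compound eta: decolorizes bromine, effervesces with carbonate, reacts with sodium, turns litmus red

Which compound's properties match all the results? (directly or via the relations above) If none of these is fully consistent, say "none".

Checking each candidate against the observations:
(A) compound kappa — reacts with sodium + (via effervesces with carbonate → turns litmus red → reacts with sodium); burns with sooty flame +; melting point high +; positive Tollens' +; effervesces with carbonate +
(B) compound beta — fails on reacts with sodium, melting point high, effervesces with carbonate (predicts inert to sodium, not reacts with sodium; predicts melting point low, not melting point high)
(C) compound gamma — does not account for positive Tollens', effervesces with carbonate
(D) compound eta — does not account for burns with sooty flame, melting point high, positive Tollens'
Only (A) is consistent with every observation.

A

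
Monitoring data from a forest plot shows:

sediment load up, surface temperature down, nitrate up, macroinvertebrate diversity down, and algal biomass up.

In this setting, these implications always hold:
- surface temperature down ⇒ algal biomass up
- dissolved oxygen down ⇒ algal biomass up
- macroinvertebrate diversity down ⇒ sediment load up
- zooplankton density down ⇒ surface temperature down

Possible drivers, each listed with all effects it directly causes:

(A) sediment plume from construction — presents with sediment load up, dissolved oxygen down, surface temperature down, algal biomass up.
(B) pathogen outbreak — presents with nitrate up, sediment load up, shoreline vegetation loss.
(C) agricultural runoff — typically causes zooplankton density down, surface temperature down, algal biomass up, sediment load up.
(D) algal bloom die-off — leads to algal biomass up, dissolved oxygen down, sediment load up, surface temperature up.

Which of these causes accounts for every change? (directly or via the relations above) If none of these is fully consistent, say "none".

none

Per-candidate check:
(A) sediment plume from construction — does not account for nitrate up, macroinvertebrate diversity down
(B) pathogen outbreak — sediment load up ✓; surface temperature down ✗; nitrate up ✓; macroinvertebrate diversity down ✗; algal biomass up ✗
(C) agricultural runoff — sediment load up ✓; surface temperature down ✓; nitrate up ✗; macroinvertebrate diversity down ✗; algal biomass up ✓
(D) algal bloom die-off — sediment load up ✓; surface temperature down ✗; nitrate up ✗; macroinvertebrate diversity down ✗; algal biomass up ✓
Every candidate fails on at least one observation.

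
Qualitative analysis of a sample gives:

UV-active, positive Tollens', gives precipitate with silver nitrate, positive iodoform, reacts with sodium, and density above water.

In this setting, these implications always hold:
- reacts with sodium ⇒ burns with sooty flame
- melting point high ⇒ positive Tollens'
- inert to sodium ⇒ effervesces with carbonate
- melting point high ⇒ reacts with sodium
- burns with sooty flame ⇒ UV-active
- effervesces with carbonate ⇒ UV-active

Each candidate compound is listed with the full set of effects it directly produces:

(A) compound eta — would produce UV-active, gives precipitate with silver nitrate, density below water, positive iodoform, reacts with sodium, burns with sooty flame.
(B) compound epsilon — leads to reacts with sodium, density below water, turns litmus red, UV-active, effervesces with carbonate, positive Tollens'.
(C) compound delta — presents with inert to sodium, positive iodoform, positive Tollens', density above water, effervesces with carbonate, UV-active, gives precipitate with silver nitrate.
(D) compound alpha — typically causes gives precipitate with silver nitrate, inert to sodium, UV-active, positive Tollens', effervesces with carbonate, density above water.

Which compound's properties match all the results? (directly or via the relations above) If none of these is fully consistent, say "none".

none

Testing each hypothesis:
(A) compound eta — UV-active ✓; positive Tollens' ✗; gives precipitate with silver nitrate ✓; positive iodoform ✓; reacts with sodium ✓; density above water ✗
(B) compound epsilon — UV-active ✓; positive Tollens' ✓; gives precipitate with silver nitrate ✗; positive iodoform ✗; reacts with sodium ✓; density above water ✗
(C) compound delta — fails on reacts with sodium (predicts inert to sodium, not reacts with sodium)
(D) compound alpha — UV-active ✓; positive Tollens' ✓; gives precipitate with silver nitrate ✓; positive iodoform ✗; reacts with sodium ✗; density above water ✓
None of the listed candidates fits everything.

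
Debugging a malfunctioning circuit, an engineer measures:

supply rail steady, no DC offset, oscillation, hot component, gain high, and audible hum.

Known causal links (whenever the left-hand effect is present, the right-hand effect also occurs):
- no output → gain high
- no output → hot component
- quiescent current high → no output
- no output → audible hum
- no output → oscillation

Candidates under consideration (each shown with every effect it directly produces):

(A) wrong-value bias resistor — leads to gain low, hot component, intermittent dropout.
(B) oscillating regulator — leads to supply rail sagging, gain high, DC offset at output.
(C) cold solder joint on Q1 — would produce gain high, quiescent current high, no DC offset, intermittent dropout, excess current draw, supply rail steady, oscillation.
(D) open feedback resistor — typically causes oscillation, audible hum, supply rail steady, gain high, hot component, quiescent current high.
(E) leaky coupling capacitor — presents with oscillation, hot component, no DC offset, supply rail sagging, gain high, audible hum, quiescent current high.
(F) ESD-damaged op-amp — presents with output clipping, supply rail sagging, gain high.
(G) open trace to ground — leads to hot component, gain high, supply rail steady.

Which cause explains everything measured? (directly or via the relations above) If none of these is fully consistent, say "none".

Testing each hypothesis:
(A) wrong-value bias resistor — supply rail steady -; no DC offset -; oscillation -; hot component +; gain high -; audible hum -
(B) oscillating regulator — supply rail steady -; no DC offset -; oscillation -; hot component -; gain high +; audible hum -
(C) cold solder joint on Q1 — supply rail steady +; no DC offset +; oscillation +; hot component + (by quiescent current high → no output → hot component); gain high +; audible hum + (by quiescent current high → no output → audible hum)
(D) open feedback resistor — does not account for no DC offset
(E) leaky coupling capacitor — fails on supply rail steady (predicts supply rail sagging, not supply rail steady)
(F) ESD-damaged op-amp — supply rail steady -; no DC offset -; oscillation -; hot component -; gain high +; audible hum -
(G) open trace to ground — does not account for no DC offset, oscillation, audible hum
Only (C) is consistent with every observation.

C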